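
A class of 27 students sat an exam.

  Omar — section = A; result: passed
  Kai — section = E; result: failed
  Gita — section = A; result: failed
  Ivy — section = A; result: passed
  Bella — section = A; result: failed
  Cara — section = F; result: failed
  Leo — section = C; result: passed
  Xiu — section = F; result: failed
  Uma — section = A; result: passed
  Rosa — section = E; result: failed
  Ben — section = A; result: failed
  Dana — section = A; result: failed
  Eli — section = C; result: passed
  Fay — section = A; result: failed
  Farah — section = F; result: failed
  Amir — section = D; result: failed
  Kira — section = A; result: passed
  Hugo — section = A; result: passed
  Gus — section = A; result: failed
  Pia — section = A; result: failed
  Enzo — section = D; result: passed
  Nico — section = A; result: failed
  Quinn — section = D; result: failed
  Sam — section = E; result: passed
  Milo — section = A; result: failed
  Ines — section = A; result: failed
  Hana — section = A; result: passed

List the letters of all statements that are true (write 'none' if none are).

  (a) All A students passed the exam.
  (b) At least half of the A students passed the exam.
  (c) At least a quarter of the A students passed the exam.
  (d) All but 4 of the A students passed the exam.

(c)

|A| = 16, |A ∩ B| = 6, |A ∖ B| = 10.
(a) A ⊆ B, i.e. every element of A is in B (|A ∖ B| = 0): fails.
(b) |A ∩ B| ≥ |A ∖ B|: fails.
(c) |A ∩ B| / |A| ≥ 1/4: holds.
(d) |A ∖ B| = 4: fails.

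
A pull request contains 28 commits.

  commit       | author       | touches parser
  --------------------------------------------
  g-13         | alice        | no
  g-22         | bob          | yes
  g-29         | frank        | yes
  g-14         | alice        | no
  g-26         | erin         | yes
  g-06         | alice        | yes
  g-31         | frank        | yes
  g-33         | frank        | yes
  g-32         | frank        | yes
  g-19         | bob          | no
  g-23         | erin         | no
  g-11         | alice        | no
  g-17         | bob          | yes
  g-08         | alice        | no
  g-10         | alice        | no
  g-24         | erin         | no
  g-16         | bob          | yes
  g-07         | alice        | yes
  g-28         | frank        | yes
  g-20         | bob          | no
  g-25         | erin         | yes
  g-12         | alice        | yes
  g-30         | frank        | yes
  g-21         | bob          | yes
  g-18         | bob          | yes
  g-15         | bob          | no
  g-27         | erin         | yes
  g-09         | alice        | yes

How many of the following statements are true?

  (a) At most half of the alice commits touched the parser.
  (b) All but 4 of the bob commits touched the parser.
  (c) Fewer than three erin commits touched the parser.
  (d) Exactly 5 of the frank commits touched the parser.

1

(a) alice: |A| = 9, |A ∩ B| = 4; needs |A ∩ B| ≤ |A ∖ B| — true.
(b) bob: |A| = 8, |A ∩ B| = 5; needs |A ∖ B| = 4 — false.
(c) erin: |A| = 5, |A ∩ B| = 3; needs |A ∩ B| < 3 — false.
(d) frank: |A| = 6, |A ∩ B| = 6; needs |A ∩ B| = 5 — false.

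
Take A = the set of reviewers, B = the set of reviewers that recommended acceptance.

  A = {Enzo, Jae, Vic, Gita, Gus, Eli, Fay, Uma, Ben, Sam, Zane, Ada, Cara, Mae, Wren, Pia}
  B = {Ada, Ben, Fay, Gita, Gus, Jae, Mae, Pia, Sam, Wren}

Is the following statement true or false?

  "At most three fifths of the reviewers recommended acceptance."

False

Truth condition: |A ∩ B| / |A| ≤ 3/5.
|A| = 16, |A ∩ B| = 10, |A ∖ B| = 6.
|A ∩ B|/|A| = 10/16, so the statement is false.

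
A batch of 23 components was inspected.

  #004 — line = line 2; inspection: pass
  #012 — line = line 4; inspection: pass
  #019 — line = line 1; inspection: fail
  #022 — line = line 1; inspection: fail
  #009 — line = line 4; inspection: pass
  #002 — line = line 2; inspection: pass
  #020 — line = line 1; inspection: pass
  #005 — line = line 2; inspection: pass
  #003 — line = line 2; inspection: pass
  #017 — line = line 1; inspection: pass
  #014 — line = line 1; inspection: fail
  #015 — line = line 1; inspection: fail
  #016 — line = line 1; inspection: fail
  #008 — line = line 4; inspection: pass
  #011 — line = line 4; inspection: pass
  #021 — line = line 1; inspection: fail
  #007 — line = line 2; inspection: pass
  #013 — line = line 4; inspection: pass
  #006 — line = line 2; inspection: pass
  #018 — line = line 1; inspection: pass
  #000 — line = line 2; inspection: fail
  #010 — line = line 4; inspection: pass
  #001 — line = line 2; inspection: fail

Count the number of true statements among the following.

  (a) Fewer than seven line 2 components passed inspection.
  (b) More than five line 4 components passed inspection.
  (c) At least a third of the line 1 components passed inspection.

3

(a) line 2: |A| = 8, |A ∩ B| = 6; needs |A ∩ B| < 7 — true.
(b) line 4: |A| = 6, |A ∩ B| = 6; needs |A ∩ B| > 5 — true.
(c) line 1: |A| = 9, |A ∩ B| = 3; needs |A ∩ B| / |A| ≥ 1/3 — true.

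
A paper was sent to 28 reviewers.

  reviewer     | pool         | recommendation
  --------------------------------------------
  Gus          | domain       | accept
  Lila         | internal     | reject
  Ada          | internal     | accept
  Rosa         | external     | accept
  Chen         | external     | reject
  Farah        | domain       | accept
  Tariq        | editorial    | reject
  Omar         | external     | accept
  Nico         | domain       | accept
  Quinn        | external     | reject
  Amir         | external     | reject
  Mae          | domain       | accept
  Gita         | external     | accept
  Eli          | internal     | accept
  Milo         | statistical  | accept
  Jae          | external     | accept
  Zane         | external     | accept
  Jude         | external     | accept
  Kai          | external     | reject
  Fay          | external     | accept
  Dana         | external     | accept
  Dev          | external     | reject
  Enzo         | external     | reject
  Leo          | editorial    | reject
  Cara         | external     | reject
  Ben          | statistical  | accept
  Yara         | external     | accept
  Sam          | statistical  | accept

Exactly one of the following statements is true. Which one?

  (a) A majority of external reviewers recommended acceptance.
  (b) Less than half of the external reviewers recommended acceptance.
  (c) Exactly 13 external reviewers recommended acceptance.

(a)

|A| = 16, |A ∩ B| = 9, |A ∖ B| = 7.
(a) requires |A ∩ B| > |A ∖ B|: true.
(b) requires |A ∩ B| < |A ∖ B|: false.
(c) requires |A ∩ B| = 13: false.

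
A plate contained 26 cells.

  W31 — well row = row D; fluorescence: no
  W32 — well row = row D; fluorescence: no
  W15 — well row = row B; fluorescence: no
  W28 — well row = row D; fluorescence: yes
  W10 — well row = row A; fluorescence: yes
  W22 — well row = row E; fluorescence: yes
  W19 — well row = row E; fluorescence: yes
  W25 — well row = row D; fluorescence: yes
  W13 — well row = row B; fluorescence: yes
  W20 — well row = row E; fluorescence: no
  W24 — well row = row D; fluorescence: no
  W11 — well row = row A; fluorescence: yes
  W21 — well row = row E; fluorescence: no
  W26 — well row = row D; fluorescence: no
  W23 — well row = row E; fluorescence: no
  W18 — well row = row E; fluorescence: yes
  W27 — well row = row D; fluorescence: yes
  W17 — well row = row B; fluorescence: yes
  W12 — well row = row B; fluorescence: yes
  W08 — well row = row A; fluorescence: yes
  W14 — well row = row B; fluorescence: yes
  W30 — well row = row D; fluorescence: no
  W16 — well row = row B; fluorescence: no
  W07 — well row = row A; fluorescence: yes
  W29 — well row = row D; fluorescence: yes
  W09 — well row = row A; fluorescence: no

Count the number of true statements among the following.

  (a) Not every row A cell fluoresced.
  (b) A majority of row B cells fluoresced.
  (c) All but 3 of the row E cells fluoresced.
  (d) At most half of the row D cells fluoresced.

4

(a) row A: |A| = 5, |A ∩ B| = 4; needs A ⊄ B (|A ∖ B| ≥ 1) — true.
(b) row B: |A| = 6, |A ∩ B| = 4; needs |A ∩ B| > |A ∖ B| — true.
(c) row E: |A| = 6, |A ∩ B| = 3; needs |A ∖ B| = 3 — true.
(d) row D: |A| = 9, |A ∩ B| = 4; needs |A ∩ B| ≤ |A ∖ B| — true.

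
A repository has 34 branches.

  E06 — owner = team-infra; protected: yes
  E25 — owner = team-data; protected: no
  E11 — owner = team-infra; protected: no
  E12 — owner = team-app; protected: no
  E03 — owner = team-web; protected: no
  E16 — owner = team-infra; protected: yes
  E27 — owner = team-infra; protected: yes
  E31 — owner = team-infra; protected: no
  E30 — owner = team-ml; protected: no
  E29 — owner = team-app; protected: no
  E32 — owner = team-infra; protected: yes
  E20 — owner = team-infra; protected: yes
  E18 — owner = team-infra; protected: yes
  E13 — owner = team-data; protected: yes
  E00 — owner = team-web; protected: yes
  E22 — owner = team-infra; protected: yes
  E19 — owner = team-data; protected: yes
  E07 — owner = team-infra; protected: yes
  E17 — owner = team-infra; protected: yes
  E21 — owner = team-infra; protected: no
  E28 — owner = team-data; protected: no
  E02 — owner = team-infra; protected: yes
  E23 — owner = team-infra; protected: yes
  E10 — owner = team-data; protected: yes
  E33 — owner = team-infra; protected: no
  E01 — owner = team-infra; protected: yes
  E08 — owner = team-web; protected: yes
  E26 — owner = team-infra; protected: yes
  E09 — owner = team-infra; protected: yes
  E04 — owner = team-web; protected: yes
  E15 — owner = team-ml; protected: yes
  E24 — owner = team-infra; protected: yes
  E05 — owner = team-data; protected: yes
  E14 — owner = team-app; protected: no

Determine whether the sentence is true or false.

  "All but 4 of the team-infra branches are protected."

'All but 4 of the team-infra branches are protected' holds iff |A ∖ B| = 4.
|A| = 19, |A ∩ B| = 15, |A ∖ B| = 4.
|A ∖ B| = 4, so the statement is true.

True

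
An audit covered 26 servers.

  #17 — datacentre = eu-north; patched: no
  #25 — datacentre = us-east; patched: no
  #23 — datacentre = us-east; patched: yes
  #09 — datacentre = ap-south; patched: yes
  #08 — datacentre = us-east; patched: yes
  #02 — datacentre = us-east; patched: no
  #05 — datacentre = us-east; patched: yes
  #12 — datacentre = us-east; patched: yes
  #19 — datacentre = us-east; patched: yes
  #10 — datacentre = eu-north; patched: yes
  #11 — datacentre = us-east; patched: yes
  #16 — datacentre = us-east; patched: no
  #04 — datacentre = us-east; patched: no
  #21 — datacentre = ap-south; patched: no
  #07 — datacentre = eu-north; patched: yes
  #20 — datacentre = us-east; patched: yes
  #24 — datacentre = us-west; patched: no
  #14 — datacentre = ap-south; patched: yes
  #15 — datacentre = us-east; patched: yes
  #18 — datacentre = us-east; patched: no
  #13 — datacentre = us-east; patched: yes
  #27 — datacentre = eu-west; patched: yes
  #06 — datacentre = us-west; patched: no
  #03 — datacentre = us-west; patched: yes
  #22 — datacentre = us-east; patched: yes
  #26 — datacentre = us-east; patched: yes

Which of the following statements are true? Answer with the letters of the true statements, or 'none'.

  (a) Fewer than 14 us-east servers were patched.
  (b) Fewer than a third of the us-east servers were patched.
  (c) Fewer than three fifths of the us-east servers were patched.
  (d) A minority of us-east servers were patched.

(a)

|A| = 16, |A ∩ B| = 11, |A ∖ B| = 5.
(a) |A ∩ B| < 14: holds.
(b) |A ∩ B| / |A| < 1/3: fails.
(c) |A ∩ B| / |A| < 3/5: fails.
(d) |A ∩ B| < |A ∖ B|: fails.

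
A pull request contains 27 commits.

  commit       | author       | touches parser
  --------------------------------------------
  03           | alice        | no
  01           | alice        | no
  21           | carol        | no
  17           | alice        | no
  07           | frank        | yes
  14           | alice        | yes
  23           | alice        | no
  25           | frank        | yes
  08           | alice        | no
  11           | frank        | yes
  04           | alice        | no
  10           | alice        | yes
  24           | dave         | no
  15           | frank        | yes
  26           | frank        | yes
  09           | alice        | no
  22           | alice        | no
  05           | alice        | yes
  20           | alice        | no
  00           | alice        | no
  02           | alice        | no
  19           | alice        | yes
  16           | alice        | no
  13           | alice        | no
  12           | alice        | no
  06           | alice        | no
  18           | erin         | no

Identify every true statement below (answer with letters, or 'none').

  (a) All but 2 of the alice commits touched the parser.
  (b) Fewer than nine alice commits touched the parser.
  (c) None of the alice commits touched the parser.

(b)

|A| = 19, |A ∩ B| = 4, |A ∖ B| = 15.
(a) |A ∖ B| = 2: fails.
(b) |A ∩ B| < 9: holds.
(c) A ∩ B = ∅ (|A ∩ B| = 0): fails.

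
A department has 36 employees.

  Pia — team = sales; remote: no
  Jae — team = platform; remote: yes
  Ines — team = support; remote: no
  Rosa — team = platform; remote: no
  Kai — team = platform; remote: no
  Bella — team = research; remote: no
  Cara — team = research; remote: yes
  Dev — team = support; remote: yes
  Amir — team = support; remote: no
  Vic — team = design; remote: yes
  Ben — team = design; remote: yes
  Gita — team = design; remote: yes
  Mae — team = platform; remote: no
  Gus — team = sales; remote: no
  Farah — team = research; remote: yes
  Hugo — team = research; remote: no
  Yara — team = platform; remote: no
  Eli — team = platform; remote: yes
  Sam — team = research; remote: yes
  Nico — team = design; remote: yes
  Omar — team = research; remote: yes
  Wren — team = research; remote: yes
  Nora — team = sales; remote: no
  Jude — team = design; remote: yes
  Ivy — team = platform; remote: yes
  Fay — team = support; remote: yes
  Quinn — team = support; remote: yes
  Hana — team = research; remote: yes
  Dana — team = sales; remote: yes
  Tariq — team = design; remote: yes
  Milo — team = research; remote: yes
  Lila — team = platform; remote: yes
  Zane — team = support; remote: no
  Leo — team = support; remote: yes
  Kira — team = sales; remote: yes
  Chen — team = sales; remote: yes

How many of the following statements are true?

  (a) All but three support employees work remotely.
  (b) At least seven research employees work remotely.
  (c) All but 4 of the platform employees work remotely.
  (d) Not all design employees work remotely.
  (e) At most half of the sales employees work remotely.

4

(a) support: |A| = 7, |A ∩ B| = 4; needs |A ∖ B| = 3 — true.
(b) research: |A| = 9, |A ∩ B| = 7; needs |A ∩ B| ≥ 7 — true.
(c) platform: |A| = 8, |A ∩ B| = 4; needs |A ∖ B| = 4 — true.
(d) design: |A| = 6, |A ∩ B| = 6; needs A ⊄ B (|A ∖ B| ≥ 1) — false.
(e) sales: |A| = 6, |A ∩ B| = 3; needs |A ∩ B| ≤ |A ∖ B| — true.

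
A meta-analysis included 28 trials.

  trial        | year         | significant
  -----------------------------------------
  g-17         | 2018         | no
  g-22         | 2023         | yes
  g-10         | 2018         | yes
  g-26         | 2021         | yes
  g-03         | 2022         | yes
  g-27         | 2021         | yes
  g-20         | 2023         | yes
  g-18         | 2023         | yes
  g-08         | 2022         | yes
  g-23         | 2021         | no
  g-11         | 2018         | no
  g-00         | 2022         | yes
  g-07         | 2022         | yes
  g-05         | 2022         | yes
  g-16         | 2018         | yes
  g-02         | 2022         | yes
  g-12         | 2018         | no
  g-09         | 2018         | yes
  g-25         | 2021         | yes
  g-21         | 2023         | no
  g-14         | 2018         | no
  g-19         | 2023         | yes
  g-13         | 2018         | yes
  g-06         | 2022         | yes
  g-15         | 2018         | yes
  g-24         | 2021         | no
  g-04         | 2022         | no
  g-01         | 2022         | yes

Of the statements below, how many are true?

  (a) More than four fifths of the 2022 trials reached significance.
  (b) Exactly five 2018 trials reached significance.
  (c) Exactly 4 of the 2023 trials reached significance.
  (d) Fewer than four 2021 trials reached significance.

(a) 2022: |A| = 9, |A ∩ B| = 8; needs |A ∩ B| / |A| > 4/5 — true.
(b) 2018: |A| = 9, |A ∩ B| = 5; needs |A ∩ B| = 5 — true.
(c) 2023: |A| = 5, |A ∩ B| = 4; needs |A ∩ B| = 4 — true.
(d) 2021: |A| = 5, |A ∩ B| = 3; needs |A ∩ B| < 4 — true.

4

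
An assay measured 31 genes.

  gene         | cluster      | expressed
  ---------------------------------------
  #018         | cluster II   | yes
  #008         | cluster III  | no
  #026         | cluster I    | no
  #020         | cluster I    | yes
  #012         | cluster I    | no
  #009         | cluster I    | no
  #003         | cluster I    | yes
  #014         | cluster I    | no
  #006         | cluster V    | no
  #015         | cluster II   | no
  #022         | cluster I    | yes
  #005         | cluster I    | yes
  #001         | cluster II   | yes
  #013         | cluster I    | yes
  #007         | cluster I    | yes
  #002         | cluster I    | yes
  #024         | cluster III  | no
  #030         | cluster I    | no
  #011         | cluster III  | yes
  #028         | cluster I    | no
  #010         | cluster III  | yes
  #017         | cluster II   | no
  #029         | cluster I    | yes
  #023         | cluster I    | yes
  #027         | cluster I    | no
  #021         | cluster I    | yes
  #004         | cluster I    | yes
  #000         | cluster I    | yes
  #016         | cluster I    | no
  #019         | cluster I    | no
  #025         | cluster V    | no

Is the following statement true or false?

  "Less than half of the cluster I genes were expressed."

Truth condition: |A ∩ B| < |A ∖ B|.
|A| = 21, |A ∩ B| = 12, |A ∖ B| = 9.
12 > 9, so the statement is false.

False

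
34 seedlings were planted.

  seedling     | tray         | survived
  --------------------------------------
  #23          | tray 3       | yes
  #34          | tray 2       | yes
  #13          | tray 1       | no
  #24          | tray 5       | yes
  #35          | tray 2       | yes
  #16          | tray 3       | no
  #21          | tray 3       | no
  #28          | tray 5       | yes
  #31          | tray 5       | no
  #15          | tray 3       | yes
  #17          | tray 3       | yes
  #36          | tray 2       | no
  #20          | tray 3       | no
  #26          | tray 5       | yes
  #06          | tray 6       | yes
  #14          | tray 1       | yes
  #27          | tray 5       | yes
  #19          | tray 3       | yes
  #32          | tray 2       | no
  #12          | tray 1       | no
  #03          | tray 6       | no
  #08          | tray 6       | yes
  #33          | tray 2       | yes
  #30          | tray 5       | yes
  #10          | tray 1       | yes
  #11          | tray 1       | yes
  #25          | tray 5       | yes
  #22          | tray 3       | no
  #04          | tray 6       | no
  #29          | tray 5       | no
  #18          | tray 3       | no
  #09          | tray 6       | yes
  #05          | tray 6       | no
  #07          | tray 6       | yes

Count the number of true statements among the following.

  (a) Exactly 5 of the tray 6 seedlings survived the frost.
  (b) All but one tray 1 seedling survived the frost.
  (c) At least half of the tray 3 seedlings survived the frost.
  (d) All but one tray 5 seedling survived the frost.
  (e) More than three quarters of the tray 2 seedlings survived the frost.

(a) tray 6: |A| = 7, |A ∩ B| = 4; needs |A ∩ B| = 5 — false.
(b) tray 1: |A| = 5, |A ∩ B| = 3; needs |A ∖ B| = 1 — false.
(c) tray 3: |A| = 9, |A ∩ B| = 4; needs |A ∩ B| ≥ |A ∖ B| — false.
(d) tray 5: |A| = 8, |A ∩ B| = 6; needs |A ∖ B| = 1 — false.
(e) tray 2: |A| = 5, |A ∩ B| = 3; needs |A ∩ B| / |A| > 3/4 — false.

0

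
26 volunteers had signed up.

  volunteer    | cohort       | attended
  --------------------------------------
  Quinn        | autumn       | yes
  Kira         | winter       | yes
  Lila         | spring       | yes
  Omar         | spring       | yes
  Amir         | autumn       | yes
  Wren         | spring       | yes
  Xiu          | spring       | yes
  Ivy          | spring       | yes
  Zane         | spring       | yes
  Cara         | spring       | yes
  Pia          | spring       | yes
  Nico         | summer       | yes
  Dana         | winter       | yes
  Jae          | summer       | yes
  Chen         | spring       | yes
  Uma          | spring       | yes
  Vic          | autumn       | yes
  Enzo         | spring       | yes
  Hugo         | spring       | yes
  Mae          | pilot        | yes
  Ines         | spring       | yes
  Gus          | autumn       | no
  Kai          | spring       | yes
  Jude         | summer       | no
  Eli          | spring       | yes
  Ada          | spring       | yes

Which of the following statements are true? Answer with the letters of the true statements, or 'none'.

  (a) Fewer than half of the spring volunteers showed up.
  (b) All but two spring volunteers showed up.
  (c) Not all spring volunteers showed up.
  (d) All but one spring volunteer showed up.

none

|A| = 16, |A ∩ B| = 16, |A ∖ B| = 0.
(a) |A ∩ B| < |A ∖ B|: fails.
(b) |A ∖ B| = 2: fails.
(c) A ⊄ B (|A ∖ B| ≥ 1): fails.
(d) |A ∖ B| = 1: fails.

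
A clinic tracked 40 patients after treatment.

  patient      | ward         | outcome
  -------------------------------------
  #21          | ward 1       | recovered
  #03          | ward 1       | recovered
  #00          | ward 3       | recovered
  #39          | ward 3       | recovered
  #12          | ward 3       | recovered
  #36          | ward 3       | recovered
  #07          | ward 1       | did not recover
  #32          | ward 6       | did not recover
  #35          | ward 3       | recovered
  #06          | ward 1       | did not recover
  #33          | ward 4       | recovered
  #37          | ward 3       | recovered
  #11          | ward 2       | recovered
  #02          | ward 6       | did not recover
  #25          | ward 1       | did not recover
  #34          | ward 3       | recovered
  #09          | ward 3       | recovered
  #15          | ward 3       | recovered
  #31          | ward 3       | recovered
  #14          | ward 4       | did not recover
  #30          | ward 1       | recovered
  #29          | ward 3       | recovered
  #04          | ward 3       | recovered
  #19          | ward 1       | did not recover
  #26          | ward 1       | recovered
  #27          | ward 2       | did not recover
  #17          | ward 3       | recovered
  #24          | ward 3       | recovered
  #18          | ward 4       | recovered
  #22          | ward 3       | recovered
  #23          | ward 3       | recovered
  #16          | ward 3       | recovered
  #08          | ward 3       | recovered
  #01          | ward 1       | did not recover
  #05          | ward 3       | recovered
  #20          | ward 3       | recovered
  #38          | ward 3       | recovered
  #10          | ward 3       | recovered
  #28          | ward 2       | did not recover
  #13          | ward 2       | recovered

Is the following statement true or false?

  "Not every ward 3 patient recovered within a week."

The determiner here denotes the relation: A ⊄ B (|A ∖ B| ≥ 1).
|A| = 22, |A ∩ B| = 22, |A ∖ B| = 0.
So the statement is false.

False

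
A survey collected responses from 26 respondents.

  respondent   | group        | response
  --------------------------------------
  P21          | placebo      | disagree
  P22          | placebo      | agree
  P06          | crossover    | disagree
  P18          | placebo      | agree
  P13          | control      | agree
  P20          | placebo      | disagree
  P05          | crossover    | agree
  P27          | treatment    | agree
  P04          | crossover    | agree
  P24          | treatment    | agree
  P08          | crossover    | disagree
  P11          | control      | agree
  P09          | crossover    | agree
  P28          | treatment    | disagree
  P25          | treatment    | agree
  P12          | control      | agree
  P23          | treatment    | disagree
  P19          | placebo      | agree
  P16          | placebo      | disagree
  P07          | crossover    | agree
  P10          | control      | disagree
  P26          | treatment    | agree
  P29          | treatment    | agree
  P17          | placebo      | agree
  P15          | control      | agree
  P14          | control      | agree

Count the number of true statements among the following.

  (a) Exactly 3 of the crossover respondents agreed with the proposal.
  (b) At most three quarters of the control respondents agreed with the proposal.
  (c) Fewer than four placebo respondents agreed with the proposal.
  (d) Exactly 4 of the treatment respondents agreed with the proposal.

(a) crossover: |A| = 6, |A ∩ B| = 4; needs |A ∩ B| = 3 — false.
(b) control: |A| = 6, |A ∩ B| = 5; needs |A ∩ B| / |A| ≤ 3/4 — false.
(c) placebo: |A| = 7, |A ∩ B| = 4; needs |A ∩ B| < 4 — false.
(d) treatment: |A| = 7, |A ∩ B| = 5; needs |A ∩ B| = 4 — false.

0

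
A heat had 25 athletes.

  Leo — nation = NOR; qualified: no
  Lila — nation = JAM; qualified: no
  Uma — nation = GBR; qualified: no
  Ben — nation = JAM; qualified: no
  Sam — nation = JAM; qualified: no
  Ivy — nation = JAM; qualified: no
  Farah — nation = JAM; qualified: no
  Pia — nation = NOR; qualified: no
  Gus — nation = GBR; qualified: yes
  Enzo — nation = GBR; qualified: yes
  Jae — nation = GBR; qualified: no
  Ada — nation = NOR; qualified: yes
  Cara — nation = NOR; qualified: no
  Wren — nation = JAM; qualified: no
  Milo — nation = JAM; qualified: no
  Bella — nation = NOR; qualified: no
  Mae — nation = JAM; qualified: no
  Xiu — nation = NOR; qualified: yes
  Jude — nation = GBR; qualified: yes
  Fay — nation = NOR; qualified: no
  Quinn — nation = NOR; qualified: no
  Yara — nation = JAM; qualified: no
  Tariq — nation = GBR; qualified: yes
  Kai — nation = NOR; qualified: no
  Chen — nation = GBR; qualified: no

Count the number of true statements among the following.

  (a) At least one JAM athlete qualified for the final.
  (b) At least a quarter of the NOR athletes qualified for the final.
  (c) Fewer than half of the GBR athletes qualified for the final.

(a) JAM: |A| = 9, |A ∩ B| = 0; needs A ∩ B ≠ ∅ (|A ∩ B| ≥ 1) — false.
(b) NOR: |A| = 9, |A ∩ B| = 2; needs |A ∩ B| / |A| ≥ 1/4 — false.
(c) GBR: |A| = 7, |A ∩ B| = 4; needs |A ∩ B| < |A ∖ B| — false.

0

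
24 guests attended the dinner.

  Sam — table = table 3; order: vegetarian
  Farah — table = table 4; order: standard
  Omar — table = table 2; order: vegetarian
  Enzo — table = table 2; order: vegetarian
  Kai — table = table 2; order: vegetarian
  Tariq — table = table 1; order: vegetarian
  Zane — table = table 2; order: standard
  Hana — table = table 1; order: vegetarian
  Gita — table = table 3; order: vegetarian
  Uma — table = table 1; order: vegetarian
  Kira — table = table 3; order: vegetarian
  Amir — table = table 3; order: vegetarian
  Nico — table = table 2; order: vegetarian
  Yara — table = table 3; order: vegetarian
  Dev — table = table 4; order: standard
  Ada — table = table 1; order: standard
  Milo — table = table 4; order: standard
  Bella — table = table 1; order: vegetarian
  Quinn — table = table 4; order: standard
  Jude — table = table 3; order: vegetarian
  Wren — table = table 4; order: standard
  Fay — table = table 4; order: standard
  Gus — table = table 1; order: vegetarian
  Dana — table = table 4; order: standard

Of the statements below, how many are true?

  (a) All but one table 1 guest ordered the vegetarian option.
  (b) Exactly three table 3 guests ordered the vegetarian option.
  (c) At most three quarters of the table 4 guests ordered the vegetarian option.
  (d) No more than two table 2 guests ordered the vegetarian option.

(a) table 1: |A| = 6, |A ∩ B| = 5; needs |A ∖ B| = 1 — true.
(b) table 3: |A| = 6, |A ∩ B| = 6; needs |A ∩ B| = 3 — false.
(c) table 4: |A| = 7, |A ∩ B| = 0; needs |A ∩ B| / |A| ≤ 3/4 — true.
(d) table 2: |A| = 5, |A ∩ B| = 4; needs |A ∩ B| ≤ 2 — false.

2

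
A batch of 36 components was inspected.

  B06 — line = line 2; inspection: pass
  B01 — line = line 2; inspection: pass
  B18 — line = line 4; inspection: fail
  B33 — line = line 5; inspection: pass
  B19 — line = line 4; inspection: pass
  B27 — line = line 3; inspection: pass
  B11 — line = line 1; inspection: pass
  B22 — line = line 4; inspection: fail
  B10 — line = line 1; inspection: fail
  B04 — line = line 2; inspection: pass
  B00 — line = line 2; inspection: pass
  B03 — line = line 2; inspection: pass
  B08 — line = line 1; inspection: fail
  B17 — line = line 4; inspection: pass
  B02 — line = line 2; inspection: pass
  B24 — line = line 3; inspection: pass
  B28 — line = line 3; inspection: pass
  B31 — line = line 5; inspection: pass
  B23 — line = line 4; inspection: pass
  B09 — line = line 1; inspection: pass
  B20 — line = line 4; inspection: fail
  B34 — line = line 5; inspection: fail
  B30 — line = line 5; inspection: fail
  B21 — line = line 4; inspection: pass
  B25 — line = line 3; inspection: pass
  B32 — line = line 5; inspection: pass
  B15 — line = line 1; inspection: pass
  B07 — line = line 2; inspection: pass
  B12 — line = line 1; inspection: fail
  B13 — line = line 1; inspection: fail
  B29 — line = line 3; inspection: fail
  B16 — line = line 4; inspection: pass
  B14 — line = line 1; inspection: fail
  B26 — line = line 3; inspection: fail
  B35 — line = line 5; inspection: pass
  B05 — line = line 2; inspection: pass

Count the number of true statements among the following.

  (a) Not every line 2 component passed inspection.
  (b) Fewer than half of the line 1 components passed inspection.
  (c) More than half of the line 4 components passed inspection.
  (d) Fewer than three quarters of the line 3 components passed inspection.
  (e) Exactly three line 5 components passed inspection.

3

(a) line 2: |A| = 8, |A ∩ B| = 8; needs A ⊄ B (|A ∖ B| ≥ 1) — false.
(b) line 1: |A| = 8, |A ∩ B| = 3; needs |A ∩ B| < |A ∖ B| — true.
(c) line 4: |A| = 8, |A ∩ B| = 5; needs |A ∩ B| > |A ∖ B| — true.
(d) line 3: |A| = 6, |A ∩ B| = 4; needs |A ∩ B| / |A| < 3/4 — true.
(e) line 5: |A| = 6, |A ∩ B| = 4; needs |A ∩ B| = 3 — false.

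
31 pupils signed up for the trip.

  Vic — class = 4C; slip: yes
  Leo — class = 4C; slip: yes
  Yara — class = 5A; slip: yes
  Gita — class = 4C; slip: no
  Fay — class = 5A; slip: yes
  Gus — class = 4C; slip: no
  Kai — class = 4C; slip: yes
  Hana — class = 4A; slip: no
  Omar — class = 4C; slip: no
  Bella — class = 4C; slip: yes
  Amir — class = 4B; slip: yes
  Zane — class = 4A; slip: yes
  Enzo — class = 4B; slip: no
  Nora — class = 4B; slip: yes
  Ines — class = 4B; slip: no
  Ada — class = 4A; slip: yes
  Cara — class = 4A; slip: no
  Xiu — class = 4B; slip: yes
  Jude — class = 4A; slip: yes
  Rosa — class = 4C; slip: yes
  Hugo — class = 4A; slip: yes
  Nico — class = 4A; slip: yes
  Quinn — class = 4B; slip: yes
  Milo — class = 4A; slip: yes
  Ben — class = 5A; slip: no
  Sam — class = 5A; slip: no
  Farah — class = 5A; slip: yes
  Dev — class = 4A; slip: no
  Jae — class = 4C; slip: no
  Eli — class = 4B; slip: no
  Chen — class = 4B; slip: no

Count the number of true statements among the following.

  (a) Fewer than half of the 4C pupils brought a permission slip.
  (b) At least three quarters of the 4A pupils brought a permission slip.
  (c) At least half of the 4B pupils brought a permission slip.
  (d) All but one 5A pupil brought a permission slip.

(a) 4C: |A| = 9, |A ∩ B| = 5; needs |A ∩ B| < |A ∖ B| — false.
(b) 4A: |A| = 9, |A ∩ B| = 6; needs |A ∩ B| / |A| ≥ 3/4 — false.
(c) 4B: |A| = 8, |A ∩ B| = 4; needs |A ∩ B| ≥ |A ∖ B| — true.
(d) 5A: |A| = 5, |A ∩ B| = 3; needs |A ∖ B| = 1 — false.

1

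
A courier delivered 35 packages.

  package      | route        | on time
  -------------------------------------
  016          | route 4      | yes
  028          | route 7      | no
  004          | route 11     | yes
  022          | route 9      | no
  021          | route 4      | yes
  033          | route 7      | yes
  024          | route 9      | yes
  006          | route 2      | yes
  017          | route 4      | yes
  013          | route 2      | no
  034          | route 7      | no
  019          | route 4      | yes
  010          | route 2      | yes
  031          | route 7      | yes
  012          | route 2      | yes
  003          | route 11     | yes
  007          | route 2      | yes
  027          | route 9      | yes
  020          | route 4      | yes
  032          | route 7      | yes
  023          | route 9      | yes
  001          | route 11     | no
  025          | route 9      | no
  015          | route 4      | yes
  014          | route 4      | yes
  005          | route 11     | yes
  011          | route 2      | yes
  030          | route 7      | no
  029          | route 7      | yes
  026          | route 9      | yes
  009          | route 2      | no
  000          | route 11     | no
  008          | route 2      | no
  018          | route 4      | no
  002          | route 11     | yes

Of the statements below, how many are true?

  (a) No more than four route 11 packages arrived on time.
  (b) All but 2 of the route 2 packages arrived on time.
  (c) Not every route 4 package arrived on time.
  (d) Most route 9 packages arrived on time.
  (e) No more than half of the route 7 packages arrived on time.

3

(a) route 11: |A| = 6, |A ∩ B| = 4; needs |A ∩ B| ≤ 4 — true.
(b) route 2: |A| = 8, |A ∩ B| = 5; needs |A ∖ B| = 2 — false.
(c) route 4: |A| = 8, |A ∩ B| = 7; needs A ⊄ B (|A ∖ B| ≥ 1) — true.
(d) route 9: |A| = 6, |A ∩ B| = 4; needs |A ∩ B| > |A ∖ B| — true.
(e) route 7: |A| = 7, |A ∩ B| = 4; needs |A ∩ B| ≤ |A ∖ B| — false.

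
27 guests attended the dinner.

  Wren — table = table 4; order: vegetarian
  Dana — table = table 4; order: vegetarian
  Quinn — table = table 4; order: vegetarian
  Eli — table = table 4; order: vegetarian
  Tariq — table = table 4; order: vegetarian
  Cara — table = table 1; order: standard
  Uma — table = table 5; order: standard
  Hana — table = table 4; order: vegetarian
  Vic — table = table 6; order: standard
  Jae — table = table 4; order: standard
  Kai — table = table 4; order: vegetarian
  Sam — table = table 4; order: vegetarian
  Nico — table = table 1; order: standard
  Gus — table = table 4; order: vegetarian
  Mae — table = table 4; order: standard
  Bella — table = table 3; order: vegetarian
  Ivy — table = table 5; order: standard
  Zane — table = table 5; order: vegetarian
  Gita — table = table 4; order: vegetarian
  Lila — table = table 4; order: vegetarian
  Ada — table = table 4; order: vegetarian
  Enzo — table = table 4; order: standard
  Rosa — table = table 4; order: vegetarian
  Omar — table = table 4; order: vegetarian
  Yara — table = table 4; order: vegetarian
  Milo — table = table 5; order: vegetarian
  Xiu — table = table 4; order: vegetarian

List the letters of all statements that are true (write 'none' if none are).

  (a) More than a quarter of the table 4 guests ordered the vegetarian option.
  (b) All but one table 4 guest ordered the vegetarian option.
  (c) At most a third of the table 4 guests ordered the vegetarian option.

(a)

|A| = 19, |A ∩ B| = 16, |A ∖ B| = 3.
(a) |A ∩ B| / |A| > 1/4: holds.
(b) |A ∖ B| = 1: fails.
(c) |A ∩ B| / |A| ≤ 1/3: fails.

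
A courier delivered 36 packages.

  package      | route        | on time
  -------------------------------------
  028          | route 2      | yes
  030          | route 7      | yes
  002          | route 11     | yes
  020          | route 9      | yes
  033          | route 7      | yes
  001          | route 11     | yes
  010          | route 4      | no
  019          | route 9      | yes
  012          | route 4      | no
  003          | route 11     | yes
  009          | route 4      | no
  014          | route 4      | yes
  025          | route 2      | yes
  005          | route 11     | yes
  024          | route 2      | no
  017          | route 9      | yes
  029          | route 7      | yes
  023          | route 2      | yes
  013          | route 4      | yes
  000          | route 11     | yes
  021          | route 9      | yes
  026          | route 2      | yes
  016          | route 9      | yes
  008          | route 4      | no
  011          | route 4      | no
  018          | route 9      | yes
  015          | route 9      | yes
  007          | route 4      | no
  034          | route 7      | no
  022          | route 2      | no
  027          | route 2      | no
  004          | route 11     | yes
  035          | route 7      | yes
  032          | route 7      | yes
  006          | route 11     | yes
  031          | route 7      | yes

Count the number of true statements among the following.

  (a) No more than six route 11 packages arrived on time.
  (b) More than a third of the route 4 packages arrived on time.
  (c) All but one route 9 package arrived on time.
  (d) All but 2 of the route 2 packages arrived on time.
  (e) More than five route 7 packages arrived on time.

1

(a) route 11: |A| = 7, |A ∩ B| = 7; needs |A ∩ B| ≤ 6 — false.
(b) route 4: |A| = 8, |A ∩ B| = 2; needs |A ∩ B| / |A| > 1/3 — false.
(c) route 9: |A| = 7, |A ∩ B| = 7; needs |A ∖ B| = 1 — false.
(d) route 2: |A| = 7, |A ∩ B| = 4; needs |A ∖ B| = 2 — false.
(e) route 7: |A| = 7, |A ∩ B| = 6; needs |A ∩ B| > 5 — true.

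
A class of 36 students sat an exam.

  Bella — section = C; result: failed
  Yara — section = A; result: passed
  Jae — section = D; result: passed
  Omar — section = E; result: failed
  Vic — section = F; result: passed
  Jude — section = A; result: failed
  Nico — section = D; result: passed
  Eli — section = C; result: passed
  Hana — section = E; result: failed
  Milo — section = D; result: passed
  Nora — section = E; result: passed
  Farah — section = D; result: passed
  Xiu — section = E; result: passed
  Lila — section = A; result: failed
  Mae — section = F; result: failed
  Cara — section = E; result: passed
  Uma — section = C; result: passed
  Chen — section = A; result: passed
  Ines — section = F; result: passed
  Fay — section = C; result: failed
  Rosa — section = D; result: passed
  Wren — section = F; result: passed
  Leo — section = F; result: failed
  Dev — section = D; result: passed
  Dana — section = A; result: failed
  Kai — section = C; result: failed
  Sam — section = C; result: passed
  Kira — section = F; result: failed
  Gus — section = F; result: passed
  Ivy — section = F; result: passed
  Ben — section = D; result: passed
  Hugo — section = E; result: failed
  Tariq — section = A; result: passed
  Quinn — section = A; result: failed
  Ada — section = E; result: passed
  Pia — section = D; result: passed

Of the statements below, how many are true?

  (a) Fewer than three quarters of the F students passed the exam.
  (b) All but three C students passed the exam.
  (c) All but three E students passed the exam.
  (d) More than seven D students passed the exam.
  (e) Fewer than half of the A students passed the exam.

(a) F: |A| = 8, |A ∩ B| = 5; needs |A ∩ B| / |A| < 3/4 — true.
(b) C: |A| = 6, |A ∩ B| = 3; needs |A ∖ B| = 3 — true.
(c) E: |A| = 7, |A ∩ B| = 4; needs |A ∖ B| = 3 — true.
(d) D: |A| = 8, |A ∩ B| = 8; needs |A ∩ B| > 7 — true.
(e) A: |A| = 7, |A ∩ B| = 3; needs |A ∩ B| < |A ∖ B| — true.

5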